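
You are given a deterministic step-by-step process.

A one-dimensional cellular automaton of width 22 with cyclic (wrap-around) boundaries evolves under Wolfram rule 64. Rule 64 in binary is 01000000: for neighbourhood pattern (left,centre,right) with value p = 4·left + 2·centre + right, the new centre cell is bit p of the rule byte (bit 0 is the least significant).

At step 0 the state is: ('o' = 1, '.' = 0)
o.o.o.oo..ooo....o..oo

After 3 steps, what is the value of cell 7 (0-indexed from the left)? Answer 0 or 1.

[0] o.o.o.oo..ooo....o..oo
[1] o......o....o.........
[2] ......................
[3] ......................

0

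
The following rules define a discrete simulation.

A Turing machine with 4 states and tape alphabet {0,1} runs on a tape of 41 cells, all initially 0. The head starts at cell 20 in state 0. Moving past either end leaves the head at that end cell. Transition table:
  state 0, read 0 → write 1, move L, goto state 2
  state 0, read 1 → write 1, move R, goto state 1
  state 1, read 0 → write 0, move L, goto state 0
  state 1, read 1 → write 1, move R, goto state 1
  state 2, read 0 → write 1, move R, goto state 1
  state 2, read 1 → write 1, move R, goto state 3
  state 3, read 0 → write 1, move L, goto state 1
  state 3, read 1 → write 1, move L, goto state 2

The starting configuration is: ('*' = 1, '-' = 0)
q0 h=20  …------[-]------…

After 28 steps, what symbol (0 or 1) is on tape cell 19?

step 0: q0 h=20  …------[-]------…
step 1: q2 h=19  …------[-]*-----…
step 2: q1 h=20  …-----*[*]------…
step 3: q1 h=21  …----**[-]------…
step 4: q0 h=20  …-----*[*]------…
step 5: q1 h=21  …----**[-]------…
step 6: q0 h=20  …-----*[*]------…
step 7: q1 h=21  …----**[-]------…
step 8: q0 h=20  …-----*[*]------…
step 9: q1 h=21  …----**[-]------…
step 10: q0 h=20  …-----*[*]------…
step 11: q1 h=21  …----**[-]------…
step 12: q0 h=20  …-----*[*]------…
step 13: q1 h=21  …----**[-]------…
step 14: q0 h=20  …-----*[*]------…
step 15: q1 h=21  …----**[-]------…
step 16: q0 h=20  …-----*[*]------…
step 17: q1 h=21  …----**[-]------…
step 18: q0 h=20  …-----*[*]------…
step 19: q1 h=21  …----**[-]------…
step 20: q0 h=20  …-----*[*]------…
step 21: q1 h=21  …----**[-]------…
step 22: q0 h=20  …-----*[*]------…
step 23: q1 h=21  …----**[-]------…
step 24: q0 h=20  …-----*[*]------…
step 25: q1 h=21  …----**[-]------…
step 26: q0 h=20  …-----*[*]------…
step 27: q1 h=21  …----**[-]------…
step 28: q0 h=20  …-----*[*]------…

1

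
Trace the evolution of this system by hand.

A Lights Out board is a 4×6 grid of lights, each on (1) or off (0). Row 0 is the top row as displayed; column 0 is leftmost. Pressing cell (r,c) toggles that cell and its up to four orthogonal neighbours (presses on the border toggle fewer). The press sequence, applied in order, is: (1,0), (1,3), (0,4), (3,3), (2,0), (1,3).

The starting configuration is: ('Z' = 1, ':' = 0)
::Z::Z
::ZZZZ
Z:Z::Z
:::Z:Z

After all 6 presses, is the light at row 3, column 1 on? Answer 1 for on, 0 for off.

0) ::Z::Z
::ZZZZ
Z:Z::Z
:::Z:Z
1) Z:Z::Z
ZZZZZZ
::Z::Z
:::Z:Z
2) Z:ZZ:Z
ZZ:::Z
::ZZ:Z
:::Z:Z
3) Z:Z:Z:
ZZ::ZZ
::ZZ:Z
:::Z:Z
4) Z:Z:Z:
ZZ::ZZ
::Z::Z
::Z:ZZ
5) Z:Z:Z:
:Z::ZZ
ZZZ::Z
Z:Z:ZZ
6) Z:ZZZ:
:ZZZ:Z
ZZZZ:Z
Z:Z:ZZ

0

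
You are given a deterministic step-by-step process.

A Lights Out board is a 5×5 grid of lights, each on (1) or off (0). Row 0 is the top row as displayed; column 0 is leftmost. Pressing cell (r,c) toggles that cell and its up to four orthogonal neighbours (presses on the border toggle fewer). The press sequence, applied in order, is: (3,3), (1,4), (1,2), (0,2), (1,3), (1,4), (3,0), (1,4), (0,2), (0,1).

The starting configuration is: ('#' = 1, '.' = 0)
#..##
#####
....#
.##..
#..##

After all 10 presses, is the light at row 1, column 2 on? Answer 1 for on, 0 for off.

k=0  #..##
#####
....#
.##..
#..##
k=1  #..##
#####
...##
.#.##
#...#
k=2  #..#.
###..
...#.
.#.##
#...#
k=3  #.##.
#..#.
..##.
.#.##
#...#
k=4  ##...
#.##.
..##.
.#.##
#...#
k=5  ##.#.
#...#
..#..
.#.##
#...#
k=6  ##.##
#..#.
..#.#
.#.##
#...#
k=7  ##.##
#..#.
#.#.#
#..##
....#
k=8  ##.#.
#...#
#.#..
#..##
....#
k=9  #.#..
#.#.#
#.#..
#..##
....#
k=10  .#...
###.#
#.#..
#..##
....#

1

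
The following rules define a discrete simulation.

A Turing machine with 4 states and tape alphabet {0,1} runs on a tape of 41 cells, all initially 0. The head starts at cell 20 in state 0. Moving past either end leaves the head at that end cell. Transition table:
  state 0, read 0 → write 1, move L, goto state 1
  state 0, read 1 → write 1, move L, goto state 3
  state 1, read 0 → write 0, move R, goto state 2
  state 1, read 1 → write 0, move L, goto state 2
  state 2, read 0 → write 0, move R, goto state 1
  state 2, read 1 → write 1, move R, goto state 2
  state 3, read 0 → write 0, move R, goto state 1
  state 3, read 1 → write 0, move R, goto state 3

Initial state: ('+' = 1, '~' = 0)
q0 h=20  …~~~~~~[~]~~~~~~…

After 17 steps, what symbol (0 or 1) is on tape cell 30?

step 0: q0 h=20  …~~~~~~[~]~~~~~~…
step 1: q1 h=19  …~~~~~~[~]+~~~~~…
step 2: q2 h=20  …~~~~~~[+]~~~~~~…
step 3: q2 h=21  …~~~~~+[~]~~~~~~…
step 4: q1 h=22  …~~~~+~[~]~~~~~~…
step 5: q2 h=23  …~~~+~~[~]~~~~~~…
step 6: q1 h=24  …~~+~~~[~]~~~~~~…
step 7: q2 h=25  …~+~~~~[~]~~~~~~…
step 8: q1 h=26  …+~~~~~[~]~~~~~~…
step 9: q2 h=27  …~~~~~~[~]~~~~~~…
step 10: q1 h=28  …~~~~~~[~]~~~~~~…
step 11: q2 h=29  …~~~~~~[~]~~~~~~…
step 12: q1 h=30  …~~~~~~[~]~~~~~~…
step 13: q2 h=31  …~~~~~~[~]~~~~~~…
step 14: q1 h=32  …~~~~~~[~]~~~~~~…
step 15: q2 h=33  …~~~~~~[~]~~~~~~…
step 16: q1 h=34  …~~~~~~[~]~~~~~~|
step 17: q2 h=35  …~~~~~~[~]~~~~~|

0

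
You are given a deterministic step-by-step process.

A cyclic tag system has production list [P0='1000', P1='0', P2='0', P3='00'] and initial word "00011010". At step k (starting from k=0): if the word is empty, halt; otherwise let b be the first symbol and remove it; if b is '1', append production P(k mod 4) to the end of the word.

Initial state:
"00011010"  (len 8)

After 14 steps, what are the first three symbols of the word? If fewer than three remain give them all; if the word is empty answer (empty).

k=0  "00011010"  (len 8)
k=1  "0011010"  (len 7)
k=2  "011010"  (len 6)
k=3  "11010"  (len 5)
k=4  "101000"  (len 6)
k=5  "010001000"  (len 9)
k=6  "10001000"  (len 8)
k=7  "00010000"  (len 8)
k=8  "0010000"  (len 7)
k=9  "010000"  (len 6)
k=10  "10000"  (len 5)
k=11  "00000"  (len 5)
k=12  "0000"  (len 4)
k=13  "000"  (len 3)
k=14  "00"  (len 2)

00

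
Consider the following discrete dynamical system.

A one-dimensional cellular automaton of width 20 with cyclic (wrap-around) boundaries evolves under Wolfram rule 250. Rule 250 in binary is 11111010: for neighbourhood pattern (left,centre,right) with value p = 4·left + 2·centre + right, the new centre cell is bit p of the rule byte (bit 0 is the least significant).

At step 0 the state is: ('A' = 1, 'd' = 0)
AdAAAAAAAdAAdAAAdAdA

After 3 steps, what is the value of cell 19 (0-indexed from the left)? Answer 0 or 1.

1

step 0: AdAAAAAAAdAAdAAAdAdA
step 1: AAAAAAAAAAAAAAAAAdAA
step 2: AAAAAAAAAAAAAAAAAAAA
step 3: AAAAAAAAAAAAAAAAAAAA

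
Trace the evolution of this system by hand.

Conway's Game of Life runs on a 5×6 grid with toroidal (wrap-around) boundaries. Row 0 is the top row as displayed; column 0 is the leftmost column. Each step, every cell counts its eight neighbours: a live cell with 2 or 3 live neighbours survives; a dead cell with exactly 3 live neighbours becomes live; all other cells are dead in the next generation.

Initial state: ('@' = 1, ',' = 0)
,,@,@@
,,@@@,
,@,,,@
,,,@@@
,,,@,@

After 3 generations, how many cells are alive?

k=0  ,,@,@@
,,@@@,
,@,,,@
,,,@@@
,,,@,@
k=1  ,,@,,@
@@@,,,
@,,,,@
,,@@,@
@,@,,,
k=2  ,,@@,@
,,@,,,
,,,@@@
,,@@@@
@,@,@@
k=3  @,@,,@
,,@,,@
,,,,,@
,@@,,,
@,,,,,

9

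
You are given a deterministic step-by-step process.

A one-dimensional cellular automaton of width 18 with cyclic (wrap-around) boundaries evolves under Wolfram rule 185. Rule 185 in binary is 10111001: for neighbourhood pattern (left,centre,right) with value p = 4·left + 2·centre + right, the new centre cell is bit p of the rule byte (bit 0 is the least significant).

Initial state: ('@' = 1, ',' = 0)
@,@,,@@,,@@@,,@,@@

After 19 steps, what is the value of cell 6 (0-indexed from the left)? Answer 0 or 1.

0

gen 0: @,@,,@@,,@@@,,@,@@
gen 1: ,@,@,@,@,@@,@,,@@@
gen 2: @,@,@,@,@@,@,@,@@,
gen 3: ,@,@,@,@@,@,@,@@,@
gen 4: @,@,@,@@,@,@,@@,@,
gen 5: ,@,@,@@,@,@,@@,@,@
gen 6: @,@,@@,@,@,@@,@,@,
gen 7: ,@,@@,@,@,@@,@,@,@
gen 8: @,@@,@,@,@@,@,@,@,
gen 9: ,@@,@,@,@@,@,@,@,@
gen 10: @@,@,@,@@,@,@,@,@,
gen 11: @,@,@,@@,@,@,@,@,@
gen 12: ,@,@,@@,@,@,@,@,@@
gen 13: @,@,@@,@,@,@,@,@@,
gen 14: ,@,@@,@,@,@,@,@@,@
gen 15: @,@@,@,@,@,@,@@,@,
gen 16: ,@@,@,@,@,@,@@,@,@
gen 17: @@,@,@,@,@,@@,@,@,
gen 18: @,@,@,@,@,@@,@,@,@
gen 19: ,@,@,@,@,@@,@,@,@@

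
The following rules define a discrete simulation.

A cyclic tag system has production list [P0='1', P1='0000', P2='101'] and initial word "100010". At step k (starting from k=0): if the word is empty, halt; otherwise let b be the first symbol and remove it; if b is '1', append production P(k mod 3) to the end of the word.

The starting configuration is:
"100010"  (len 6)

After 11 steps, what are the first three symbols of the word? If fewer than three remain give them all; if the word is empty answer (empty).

1

k=0  "100010"  (len 6)
k=1  "000101"  (len 6)
k=2  "00101"  (len 5)
k=3  "0101"  (len 4)
k=4  "101"  (len 3)
k=5  "010000"  (len 6)
k=6  "10000"  (len 5)
k=7  "00001"  (len 5)
k=8  "0001"  (len 4)
k=9  "001"  (len 3)
k=10  "01"  (len 2)
k=11  "1"  (len 1)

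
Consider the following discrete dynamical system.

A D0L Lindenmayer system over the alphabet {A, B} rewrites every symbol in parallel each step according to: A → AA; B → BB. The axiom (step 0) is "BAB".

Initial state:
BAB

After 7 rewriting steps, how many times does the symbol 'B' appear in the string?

gen 0: BAB
gen 1: BBAABB
gen 2: BBBBAAAABBBB
gen 3: BBBBBBBBAAAAAAAABBBBBBBB
gen 4: BBBBBBBBBBBBBBBBAAAAAAAAAAAAAAAABBBBBBBBBBBBBBBB
gen 5: BBBBBBBBBBBBBBBBBBBBBBBBBBBBBBBBAAAAAAAAAAAAAAAAAAAAAAAAAAAAAAAABBBBBBBBBBBBBBBBBBBBBBBBBBBBBBBB
gen 6: BBBBBBBBBBBBBBBBBBBBBBBBBBBBBBBBBBBBBBBBBBBBBBBBBBBBBBBBBB…BBBBBBBBBBBBBBBBBBBBBBBBBBBBBBBBBBBBBBBBBBBBBBBBBBBBBBBBBB  (len 192)
gen 7: BBBBBBBBBBBBBBBBBBBBBBBBBBBBBBBBBBBBBBBBBBBBBBBBBBBBBBBBBB…BBBBBBBBBBBBBBBBBBBBBBBBBBBBBBBBBBBBBBBBBBBBBBBBBBBBBBBBBB  (len 384)

256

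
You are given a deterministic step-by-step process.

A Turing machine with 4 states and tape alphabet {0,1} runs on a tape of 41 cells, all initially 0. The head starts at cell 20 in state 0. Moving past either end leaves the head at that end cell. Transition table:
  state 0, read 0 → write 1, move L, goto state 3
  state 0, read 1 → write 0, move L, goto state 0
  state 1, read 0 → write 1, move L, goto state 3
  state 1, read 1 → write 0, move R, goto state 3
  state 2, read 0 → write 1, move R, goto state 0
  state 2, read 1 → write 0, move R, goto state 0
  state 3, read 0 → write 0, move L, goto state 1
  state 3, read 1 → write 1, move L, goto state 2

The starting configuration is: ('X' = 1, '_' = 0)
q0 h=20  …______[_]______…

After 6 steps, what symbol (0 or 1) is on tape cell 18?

gen 0: q0 h=20  …______[_]______…
gen 1: q3 h=19  …______[_]X_____…
gen 2: q1 h=18  …______[_]_X____…
gen 3: q3 h=17  …______[_]X_X___…
gen 4: q1 h=16  …______[_]_X_X__…
gen 5: q3 h=15  …______[_]X_X_X_…
gen 6: q1 h=14  …______[_]_X_X_X…

1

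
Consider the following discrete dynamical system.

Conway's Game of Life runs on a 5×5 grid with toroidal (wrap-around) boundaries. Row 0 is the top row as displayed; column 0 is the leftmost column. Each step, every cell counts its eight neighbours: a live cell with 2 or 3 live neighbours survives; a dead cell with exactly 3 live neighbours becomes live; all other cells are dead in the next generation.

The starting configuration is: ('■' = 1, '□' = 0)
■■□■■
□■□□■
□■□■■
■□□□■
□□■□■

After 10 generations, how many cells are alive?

6

k=0  ■■□■■
□■□□■
□■□■■
■□□□■
□□■□■
k=1  □■□□□
□■□□□
□■■■□
□■■□□
□□■□□
k=2  □■■□□
■■□□□
■□□■□
□□□□□
□□■□□
k=3  ■□■□□
■□□□■
■■□□■
□□□□□
□■■□□
k=4  ■□■■■
□□□■□
□■□□■
□□■□□
□■■□□
k=5  ■□□□■
□■□□□
□□■■□
■□■■□
■□□□■
k=6  □■□□■
■■■■■
□□□■■
■□■□□
□□□□□
k=7  □■□□■
□■□□□
□□□□□
□□□■■
■■□□□
k=8  □■■□□
■□□□□
□□□□□
■□□□■
□■■■□
k=9  ■□□■□
□■□□□
■□□□■
■■■■■
□□□■■
k=10  ■□■■□
□■□□□
□□□□□
□■■□□
□□□□□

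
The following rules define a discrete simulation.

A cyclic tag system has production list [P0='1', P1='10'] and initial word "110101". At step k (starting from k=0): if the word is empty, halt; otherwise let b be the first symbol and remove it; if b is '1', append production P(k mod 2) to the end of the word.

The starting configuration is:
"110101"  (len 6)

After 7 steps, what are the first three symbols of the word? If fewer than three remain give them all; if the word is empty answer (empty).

k=0  "110101"  (len 6)
k=1  "101011"  (len 6)
k=2  "0101110"  (len 7)
k=3  "101110"  (len 6)
k=4  "0111010"  (len 7)
k=5  "111010"  (len 6)
k=6  "1101010"  (len 7)
k=7  "1010101"  (len 7)

101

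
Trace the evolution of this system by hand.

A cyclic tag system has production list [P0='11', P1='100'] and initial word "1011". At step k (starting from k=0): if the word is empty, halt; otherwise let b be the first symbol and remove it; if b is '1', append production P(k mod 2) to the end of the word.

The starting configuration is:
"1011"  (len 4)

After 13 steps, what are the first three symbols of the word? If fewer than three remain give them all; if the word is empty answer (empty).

100

0) "1011"  (len 4)
1) "01111"  (len 5)
2) "1111"  (len 4)
3) "11111"  (len 5)
4) "1111100"  (len 7)
5) "11110011"  (len 8)
6) "1110011100"  (len 10)
7) "11001110011"  (len 11)
8) "1001110011100"  (len 13)
9) "00111001110011"  (len 14)
10) "0111001110011"  (len 13)
11) "111001110011"  (len 12)
12) "11001110011100"  (len 14)
13) "100111001110011"  (len 15)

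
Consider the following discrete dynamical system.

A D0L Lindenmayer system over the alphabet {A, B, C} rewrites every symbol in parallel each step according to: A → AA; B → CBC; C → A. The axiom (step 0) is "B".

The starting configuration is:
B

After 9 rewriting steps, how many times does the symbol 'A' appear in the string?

gen 0: B
gen 1: CBC
gen 2: ACBCA
gen 3: AAACBCAAA
gen 4: AAAAAAACBCAAAAAAA
gen 5: AAAAAAAAAAAAAAACBCAAAAAAAAAAAAAAA
gen 6: AAAAAAAAAAAAAAAAAAAAAAAAAAAAAAACBCAAAAAAAAAAAAAAAAAAAAAAAAAAAAAAA
gen 7: AAAAAAAAAAAAAAAAAAAAAAAAAAAAAAAAAAAAAAAAAAAAAAAAAAAAAAAAAA…AAAAAAAAAAAAAAAAAAAAAAAAAAAAAAAAAAAAAAAAAAAAAAAAAAAAAAAAAA  (len 129)
gen 8: AAAAAAAAAAAAAAAAAAAAAAAAAAAAAAAAAAAAAAAAAAAAAAAAAAAAAAAAAA…AAAAAAAAAAAAAAAAAAAAAAAAAAAAAAAAAAAAAAAAAAAAAAAAAAAAAAAAAA  (len 257)
gen 9: AAAAAAAAAAAAAAAAAAAAAAAAAAAAAAAAAAAAAAAAAAAAAAAAAAAAAAAAAA…AAAAAAAAAAAAAAAAAAAAAAAAAAAAAAAAAAAAAAAAAAAAAAAAAAAAAAAAAA  (len 513)

510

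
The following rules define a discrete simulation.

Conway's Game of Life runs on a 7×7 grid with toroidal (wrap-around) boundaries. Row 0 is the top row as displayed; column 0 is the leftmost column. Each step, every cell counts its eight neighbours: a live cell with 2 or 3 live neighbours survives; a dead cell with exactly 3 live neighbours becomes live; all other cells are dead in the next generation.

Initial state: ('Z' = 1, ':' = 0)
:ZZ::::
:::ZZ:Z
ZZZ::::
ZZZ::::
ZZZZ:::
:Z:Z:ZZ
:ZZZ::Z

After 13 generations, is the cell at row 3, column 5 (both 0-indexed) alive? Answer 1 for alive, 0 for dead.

1

t=0: :ZZ::::
:::ZZ:Z
ZZZ::::
ZZZ::::
ZZZZ:::
:Z:Z:ZZ
:ZZZ::Z
t=1: :Z::ZZ:
:::Z:::
::::::Z
::::::Z
:::ZZ::
:::::ZZ
:::ZZZZ
t=2: ::Z:::Z
::::ZZ:
:::::::
:::::Z:
::::Z:Z
::::::Z
Z::Z:::
t=3: :::ZZZZ
:::::Z:
::::ZZ:
:::::Z:
::::::Z
Z::::ZZ
Z:::::Z
t=4: Z:::Z::
:::Z:::
::::ZZZ
::::ZZZ
Z::::::
:::::Z:
:::::::
t=5: :::::::
:::Z::Z
:::Z::Z
Z:::Z::
::::Z::
:::::::
:::::::
t=6: :::::::
:::::::
Z::ZZZZ
:::ZZZ:
:::::::
:::::::
:::::::
t=7: :::::::
::::ZZZ
:::Z::Z
:::Z:::
::::Z::
:::::::
:::::::
t=8: :::::Z:
::::ZZZ
:::Z::Z
:::ZZ::
:::::::
:::::::
:::::::
t=9: ::::ZZZ
::::Z:Z
:::Z::Z
:::ZZ::
:::::::
:::::::
:::::::
t=10: ::::Z:Z
Z::ZZ:Z
:::Z:::
:::ZZ::
:::::::
:::::::
:::::Z:
t=11: Z::ZZ:Z
Z::ZZ:Z
::Z::Z:
:::ZZ::
:::::::
:::::::
:::::Z:
t=12: Z::Z:::
ZZZ::::
::Z::ZZ
:::ZZ::
:::::::
:::::::
::::ZZZ
t=13: Z:ZZZZ:
Z:ZZ:::
Z:Z:ZZZ
:::ZZZ:
:::::::
:::::Z:
::::ZZZ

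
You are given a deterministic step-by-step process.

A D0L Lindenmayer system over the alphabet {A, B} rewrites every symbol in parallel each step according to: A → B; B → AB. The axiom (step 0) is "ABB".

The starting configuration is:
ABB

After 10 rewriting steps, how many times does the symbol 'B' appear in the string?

t=0: ABB
t=1: BABAB
t=2: ABBABBAB
t=3: BABABBABABBAB
t=4: ABBABBABABBABBABABBAB
t=5: BABABBABABBABBABABBABABBABBABABBAB
t=6: ABBABBABABBABBABABBABABBABBABABBABBABABBABABBABBABABBAB
t=7: BABABBABABBABBABABBABABBABBABABBABBABABBABABBABBABABBABABBABBABABBABBABABBABABBABBABABBAB
t=8: ABBABBABABBABBABABBABABBABBABABBABBABABBABABBABBABABBABABB…BABBABABBABABBABBABABBABABBABBABABBABBABABBABABBABBABABBAB  (len 144)
t=9: BABABBABABBABBABABBABABBABBABABBABBABABBABABBABBABABBABABB…BABBABABBABABBABBABABBABABBABBABABBABBABABBABABBABBABABBAB  (len 233)
t=10: ABBABBABABBABBABABBABABBABBABABBABBABABBABABBABBABABBABABB…BABBABABBABABBABBABABBABABBABBABABBABBABABBABABBABBABABBAB  (len 377)

233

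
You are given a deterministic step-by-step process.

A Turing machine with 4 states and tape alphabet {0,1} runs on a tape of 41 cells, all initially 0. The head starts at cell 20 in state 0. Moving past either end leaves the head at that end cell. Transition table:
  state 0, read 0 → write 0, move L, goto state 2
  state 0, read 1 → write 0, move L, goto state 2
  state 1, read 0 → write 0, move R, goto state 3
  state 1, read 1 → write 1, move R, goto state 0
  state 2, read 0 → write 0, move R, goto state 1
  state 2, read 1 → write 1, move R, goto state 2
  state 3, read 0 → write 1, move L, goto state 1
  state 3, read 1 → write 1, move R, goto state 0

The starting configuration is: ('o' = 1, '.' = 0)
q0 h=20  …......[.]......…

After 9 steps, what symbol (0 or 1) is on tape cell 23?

0) q0 h=20  …......[.]......…
1) q2 h=19  …......[.]......…
2) q1 h=20  …......[.]......…
3) q3 h=21  …......[.]......…
4) q1 h=20  …......[.]o.....…
5) q3 h=21  …......[o]......…
6) q0 h=22  ….....o[.]......…
7) q2 h=21  …......[o]......…
8) q2 h=22  ….....o[.]......…
9) q1 h=23  …....o.[.]......…

0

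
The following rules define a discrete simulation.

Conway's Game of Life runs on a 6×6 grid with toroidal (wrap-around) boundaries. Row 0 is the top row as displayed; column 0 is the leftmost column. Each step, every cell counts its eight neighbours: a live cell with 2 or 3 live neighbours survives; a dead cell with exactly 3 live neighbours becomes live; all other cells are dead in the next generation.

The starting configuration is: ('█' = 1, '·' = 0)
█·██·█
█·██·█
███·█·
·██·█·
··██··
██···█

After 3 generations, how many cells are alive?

k=0  █·██·█
█·██·█
███·█·
·██·█·
··██··
██···█
k=1  ···█··
······
····█·
█···██
···███
·····█
k=2  ······
······
····█·
█·····
···█··
···█·█
k=3  ······
······
······
······
····█·
····█·

2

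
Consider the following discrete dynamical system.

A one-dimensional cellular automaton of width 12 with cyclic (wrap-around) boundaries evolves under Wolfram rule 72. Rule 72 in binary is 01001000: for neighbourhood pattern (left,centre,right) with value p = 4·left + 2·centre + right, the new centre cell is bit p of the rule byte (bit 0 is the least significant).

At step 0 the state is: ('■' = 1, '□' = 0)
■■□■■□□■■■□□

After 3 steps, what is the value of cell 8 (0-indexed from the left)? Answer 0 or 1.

0

[0] ■■□■■□□■■■□□
[1] ■■□■■□□■□■□□
[2] ■■□■■□□□□□□□
[3] ■■□■■□□□□□□□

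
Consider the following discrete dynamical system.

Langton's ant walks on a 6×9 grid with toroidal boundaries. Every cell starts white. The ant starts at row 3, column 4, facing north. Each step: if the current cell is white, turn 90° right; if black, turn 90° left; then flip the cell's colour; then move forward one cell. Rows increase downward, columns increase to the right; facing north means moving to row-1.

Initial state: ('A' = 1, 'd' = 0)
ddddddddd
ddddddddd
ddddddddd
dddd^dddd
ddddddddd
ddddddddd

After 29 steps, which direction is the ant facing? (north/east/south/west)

[0] ddddddddd
ddddddddd
ddddddddd
dddd^dddd
ddddddddd
ddddddddd
[1] ddddddddd
ddddddddd
ddddddddd
ddddA>ddd
ddddddddd
ddddddddd
[2] ddddddddd
ddddddddd
ddddddddd
ddddAAddd
dddddvddd
ddddddddd
[3] ddddddddd
ddddddddd
ddddddddd
ddddAAddd
dddd<Addd
ddddddddd
[4] ddddddddd
ddddddddd
ddddddddd
dddd^Addd
ddddAAddd
ddddddddd
[5] ddddddddd
ddddddddd
ddddddddd
ddd<dAddd
ddddAAddd
ddddddddd
[6] ddddddddd
ddddddddd
ddd^ddddd
dddAdAddd
ddddAAddd
ddddddddd
[7] ddddddddd
ddddddddd
dddA>dddd
dddAdAddd
ddddAAddd
ddddddddd
[8] ddddddddd
ddddddddd
dddAAdddd
dddAvAddd
ddddAAddd
ddddddddd
[9] ddddddddd
ddddddddd
dddAAdddd
ddd<AAddd
ddddAAddd
ddddddddd
[10] ddddddddd
ddddddddd
dddAAdddd
ddddAAddd
dddvAAddd
ddddddddd
[11] ddddddddd
ddddddddd
dddAAdddd
ddddAAddd
dd<AAAddd
ddddddddd
[12] ddddddddd
ddddddddd
dddAAdddd
dd^dAAddd
ddAAAAddd
ddddddddd
[13] ddddddddd
ddddddddd
dddAAdddd
ddA>AAddd
ddAAAAddd
ddddddddd
[14] ddddddddd
ddddddddd
dddAAdddd
ddAAAAddd
ddAvAAddd
ddddddddd
[15] ddddddddd
ddddddddd
dddAAdddd
ddAAAAddd
ddAd>Addd
ddddddddd
[16] ddddddddd
ddddddddd
dddAAdddd
ddAA^Addd
ddAddAddd
ddddddddd
[17] ddddddddd
ddddddddd
dddAAdddd
ddA<dAddd
ddAddAddd
ddddddddd
[18] ddddddddd
ddddddddd
dddAAdddd
ddAddAddd
ddAvdAddd
ddddddddd
[19] ddddddddd
ddddddddd
dddAAdddd
ddAddAddd
dd<AdAddd
ddddddddd
[20] ddddddddd
ddddddddd
dddAAdddd
ddAddAddd
dddAdAddd
ddvdddddd
[21] ddddddddd
ddddddddd
dddAAdddd
ddAddAddd
dddAdAddd
d<Adddddd
[22] ddddddddd
ddddddddd
dddAAdddd
ddAddAddd
d^dAdAddd
dAAdddddd
[23] ddddddddd
ddddddddd
dddAAdddd
ddAddAddd
dA>AdAddd
dAAdddddd
[24] ddddddddd
ddddddddd
dddAAdddd
ddAddAddd
dAAAdAddd
dAvdddddd
[25] ddddddddd
ddddddddd
dddAAdddd
ddAddAddd
dAAAdAddd
dAd>ddddd
[26] dddvddddd
ddddddddd
dddAAdddd
ddAddAddd
dAAAdAddd
dAdAddddd
[27] dd<Addddd
ddddddddd
dddAAdddd
ddAddAddd
dAAAdAddd
dAdAddddd
[28] ddAAddddd
ddddddddd
dddAAdddd
ddAddAddd
dAAAdAddd
dA^Addddd
[29] ddAAddddd
ddddddddd
dddAAdddd
ddAddAddd
dAAAdAddd
dAA>ddddd

east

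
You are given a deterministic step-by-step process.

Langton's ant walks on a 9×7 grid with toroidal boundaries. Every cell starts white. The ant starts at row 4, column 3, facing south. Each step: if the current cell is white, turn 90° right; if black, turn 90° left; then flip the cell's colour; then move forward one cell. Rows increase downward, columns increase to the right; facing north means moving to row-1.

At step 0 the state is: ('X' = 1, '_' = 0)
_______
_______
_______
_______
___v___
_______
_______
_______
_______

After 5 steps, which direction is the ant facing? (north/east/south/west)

east

t=0: _______
_______
_______
_______
___v___
_______
_______
_______
_______
t=1: _______
_______
_______
_______
__<X___
_______
_______
_______
_______
t=2: _______
_______
_______
__^____
__XX___
_______
_______
_______
_______
t=3: _______
_______
_______
__X>___
__XX___
_______
_______
_______
_______
t=4: _______
_______
_______
__XX___
__Xv___
_______
_______
_______
_______
t=5: _______
_______
_______
__XX___
__X_>__
_______
_______
_______
_______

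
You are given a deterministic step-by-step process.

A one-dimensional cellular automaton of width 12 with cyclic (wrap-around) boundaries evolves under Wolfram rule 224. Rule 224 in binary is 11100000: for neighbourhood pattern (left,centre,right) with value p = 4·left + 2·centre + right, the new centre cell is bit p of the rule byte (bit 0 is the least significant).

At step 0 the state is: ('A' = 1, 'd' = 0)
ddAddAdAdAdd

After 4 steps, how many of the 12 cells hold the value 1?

t=0: ddAddAdAdAdd
t=1: ddddddAdAddd
t=2: dddddddAdddd
t=3: dddddddddddd
t=4: dddddddddddd

0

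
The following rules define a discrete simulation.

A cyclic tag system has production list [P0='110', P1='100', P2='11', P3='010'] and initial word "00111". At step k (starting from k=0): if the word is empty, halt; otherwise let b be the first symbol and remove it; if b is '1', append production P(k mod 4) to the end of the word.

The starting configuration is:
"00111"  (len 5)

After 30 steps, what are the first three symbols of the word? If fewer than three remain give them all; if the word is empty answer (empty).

101

t=0: "00111"  (len 5)
t=1: "0111"  (len 4)
t=2: "111"  (len 3)
t=3: "1111"  (len 4)
t=4: "111010"  (len 6)
t=5: "11010110"  (len 8)
t=6: "1010110100"  (len 10)
t=7: "01011010011"  (len 11)
t=8: "1011010011"  (len 10)
t=9: "011010011110"  (len 12)
t=10: "11010011110"  (len 11)
t=11: "101001111011"  (len 12)
t=12: "01001111011010"  (len 14)
t=13: "1001111011010"  (len 13)
t=14: "001111011010100"  (len 15)
t=15: "01111011010100"  (len 14)
t=16: "1111011010100"  (len 13)
t=17: "111011010100110"  (len 15)
t=18: "11011010100110100"  (len 17)
t=19: "101101010011010011"  (len 18)
t=20: "01101010011010011010"  (len 20)
t=21: "1101010011010011010"  (len 19)
t=22: "101010011010011010100"  (len 21)
t=23: "0101001101001101010011"  (len 22)
t=24: "101001101001101010011"  (len 21)
t=25: "01001101001101010011110"  (len 23)
t=26: "1001101001101010011110"  (len 22)
t=27: "00110100110101001111011"  (len 23)
t=28: "0110100110101001111011"  (len 22)
t=29: "110100110101001111011"  (len 21)
t=30: "10100110101001111011100"  (len 23)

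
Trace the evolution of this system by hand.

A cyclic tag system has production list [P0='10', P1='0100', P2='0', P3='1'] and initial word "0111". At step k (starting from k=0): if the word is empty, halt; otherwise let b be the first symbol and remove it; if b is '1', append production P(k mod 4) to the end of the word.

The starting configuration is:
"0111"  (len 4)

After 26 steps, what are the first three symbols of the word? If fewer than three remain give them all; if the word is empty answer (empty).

step 0: "0111"  (len 4)
step 1: "111"  (len 3)
step 2: "110100"  (len 6)
step 3: "101000"  (len 6)
step 4: "010001"  (len 6)
step 5: "10001"  (len 5)
step 6: "00010100"  (len 8)
step 7: "0010100"  (len 7)
step 8: "010100"  (len 6)
step 9: "10100"  (len 5)
step 10: "01000100"  (len 8)
step 11: "1000100"  (len 7)
step 12: "0001001"  (len 7)
step 13: "001001"  (len 6)
step 14: "01001"  (len 5)
step 15: "1001"  (len 4)
step 16: "0011"  (len 4)
step 17: "011"  (len 3)
step 18: "11"  (len 2)
step 19: "10"  (len 2)
step 20: "01"  (len 2)
step 21: "1"  (len 1)
step 22: "0100"  (len 4)
step 23: "100"  (len 3)
step 24: "001"  (len 3)
step 25: "01"  (len 2)
step 26: "1"  (len 1)

1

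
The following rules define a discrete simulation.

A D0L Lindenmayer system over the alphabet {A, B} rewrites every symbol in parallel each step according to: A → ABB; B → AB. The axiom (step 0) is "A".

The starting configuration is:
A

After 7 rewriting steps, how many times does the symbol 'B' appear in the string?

338

k=0  A
k=1  ABB
k=2  ABBABAB
k=3  ABBABABABBABABBAB
k=4  ABBABABABBABABBABABBABABABBABABBABABABBAB
k=5  ABBABABABBABABBABABBABABABBABABBABABABBABABBABABABBABABBABABBABABABBABABBABABABBABABBABABBABABABBAB
k=6  ABBABABABBABABBABABBABABABBABABBABABABBABABBABABABBABABBAB…ABBABABBABABABBABABBABABABBABABBABABABBABABBABABBABABABBAB  (len 239)
k=7  ABBABABABBABABBABABBABABABBABABBABABABBABABBABABABBABABBAB…ABBABABBABABABBABABBABABABBABABBABABABBABABBABABBABABABBAB  (len 577)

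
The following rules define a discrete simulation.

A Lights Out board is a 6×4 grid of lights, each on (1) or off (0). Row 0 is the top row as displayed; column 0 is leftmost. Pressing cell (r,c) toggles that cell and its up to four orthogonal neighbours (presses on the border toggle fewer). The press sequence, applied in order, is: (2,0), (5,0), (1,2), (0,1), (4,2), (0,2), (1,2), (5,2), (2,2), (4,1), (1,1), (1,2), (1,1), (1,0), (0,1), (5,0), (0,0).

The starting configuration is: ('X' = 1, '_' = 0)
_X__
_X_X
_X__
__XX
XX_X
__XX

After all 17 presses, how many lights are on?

14

t=0: _X__
_X_X
_X__
__XX
XX_X
__XX
t=1: _X__
XX_X
X___
X_XX
XX_X
__XX
t=2: _X__
XX_X
X___
X_XX
_X_X
XXXX
t=3: _XX_
X_X_
X_X_
X_XX
_X_X
XXXX
t=4: X___
XXX_
X_X_
X_XX
_X_X
XXXX
t=5: X___
XXX_
X_X_
X__X
__X_
XX_X
t=6: XXXX
XX__
X_X_
X__X
__X_
XX_X
t=7: XX_X
X_XX
X___
X__X
__X_
XX_X
t=8: XX_X
X_XX
X___
X__X
____
X_X_
t=9: XX_X
X__X
XXXX
X_XX
____
X_X_
t=10: XX_X
X__X
XXXX
XXXX
XXX_
XXX_
t=11: X__X
_XXX
X_XX
XXXX
XXX_
XXX_
t=12: X_XX
____
X__X
XXXX
XXX_
XXX_
t=13: XXXX
XXX_
XX_X
XXXX
XXX_
XXX_
t=14: _XXX
__X_
_X_X
XXXX
XXX_
XXX_
t=15: X__X
_XX_
_X_X
XXXX
XXX_
XXX_
t=16: X__X
_XX_
_X_X
XXXX
_XX_
__X_
t=17: _X_X
XXX_
_X_X
XXXX
_XX_
__X_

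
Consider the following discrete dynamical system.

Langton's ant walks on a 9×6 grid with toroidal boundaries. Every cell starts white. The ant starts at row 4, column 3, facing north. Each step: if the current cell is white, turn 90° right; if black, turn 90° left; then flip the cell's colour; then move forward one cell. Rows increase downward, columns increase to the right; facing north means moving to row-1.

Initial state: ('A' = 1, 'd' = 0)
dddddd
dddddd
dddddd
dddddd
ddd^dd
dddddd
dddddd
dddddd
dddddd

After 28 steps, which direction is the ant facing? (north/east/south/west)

north

gen 0: dddddd
dddddd
dddddd
dddddd
ddd^dd
dddddd
dddddd
dddddd
dddddd
gen 1: dddddd
dddddd
dddddd
dddddd
dddA>d
dddddd
dddddd
dddddd
dddddd
gen 2: dddddd
dddddd
dddddd
dddddd
dddAAd
ddddvd
dddddd
dddddd
dddddd
gen 3: dddddd
dddddd
dddddd
dddddd
dddAAd
ddd<Ad
dddddd
dddddd
dddddd
gen 4: dddddd
dddddd
dddddd
dddddd
ddd^Ad
dddAAd
dddddd
dddddd
dddddd
gen 5: dddddd
dddddd
dddddd
dddddd
dd<dAd
dddAAd
dddddd
dddddd
dddddd
gen 6: dddddd
dddddd
dddddd
dd^ddd
ddAdAd
dddAAd
dddddd
dddddd
dddddd
gen 7: dddddd
dddddd
dddddd
ddA>dd
ddAdAd
dddAAd
dddddd
dddddd
dddddd
gen 8: dddddd
dddddd
dddddd
ddAAdd
ddAvAd
dddAAd
dddddd
dddddd
dddddd
gen 9: dddddd
dddddd
dddddd
ddAAdd
dd<AAd
dddAAd
dddddd
dddddd
dddddd
gen 10: dddddd
dddddd
dddddd
ddAAdd
dddAAd
ddvAAd
dddddd
dddddd
dddddd
gen 11: dddddd
dddddd
dddddd
ddAAdd
dddAAd
d<AAAd
dddddd
dddddd
dddddd
gen 12: dddddd
dddddd
dddddd
ddAAdd
d^dAAd
dAAAAd
dddddd
dddddd
dddddd
gen 13: dddddd
dddddd
dddddd
ddAAdd
dA>AAd
dAAAAd
dddddd
dddddd
dddddd
gen 14: dddddd
dddddd
dddddd
ddAAdd
dAAAAd
dAvAAd
dddddd
dddddd
dddddd
gen 15: dddddd
dddddd
dddddd
ddAAdd
dAAAAd
dAd>Ad
dddddd
dddddd
dddddd
gen 16: dddddd
dddddd
dddddd
ddAAdd
dAA^Ad
dAddAd
dddddd
dddddd
dddddd
gen 17: dddddd
dddddd
dddddd
ddAAdd
dA<dAd
dAddAd
dddddd
dddddd
dddddd
gen 18: dddddd
dddddd
dddddd
ddAAdd
dAddAd
dAvdAd
dddddd
dddddd
dddddd
gen 19: dddddd
dddddd
dddddd
ddAAdd
dAddAd
d<AdAd
dddddd
dddddd
dddddd
gen 20: dddddd
dddddd
dddddd
ddAAdd
dAddAd
ddAdAd
dvdddd
dddddd
dddddd
gen 21: dddddd
dddddd
dddddd
ddAAdd
dAddAd
ddAdAd
<Adddd
dddddd
dddddd
gen 22: dddddd
dddddd
dddddd
ddAAdd
dAddAd
^dAdAd
AAdddd
dddddd
dddddd
gen 23: dddddd
dddddd
dddddd
ddAAdd
dAddAd
A>AdAd
AAdddd
dddddd
dddddd
gen 24: dddddd
dddddd
dddddd
ddAAdd
dAddAd
AAAdAd
Avdddd
dddddd
dddddd
gen 25: dddddd
dddddd
dddddd
ddAAdd
dAddAd
AAAdAd
Ad>ddd
dddddd
dddddd
gen 26: dddddd
dddddd
dddddd
ddAAdd
dAddAd
AAAdAd
AdAddd
ddvddd
dddddd
gen 27: dddddd
dddddd
dddddd
ddAAdd
dAddAd
AAAdAd
AdAddd
d<Addd
dddddd
gen 28: dddddd
dddddd
dddddd
ddAAdd
dAddAd
AAAdAd
A^Addd
dAAddd
dddddd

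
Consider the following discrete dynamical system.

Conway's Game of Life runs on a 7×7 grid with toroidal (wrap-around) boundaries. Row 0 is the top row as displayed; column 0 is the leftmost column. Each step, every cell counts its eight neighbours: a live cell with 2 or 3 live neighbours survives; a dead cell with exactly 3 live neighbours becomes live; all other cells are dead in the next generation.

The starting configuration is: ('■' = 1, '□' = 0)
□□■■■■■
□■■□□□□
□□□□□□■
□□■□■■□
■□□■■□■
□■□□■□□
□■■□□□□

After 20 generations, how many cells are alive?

t=0: □□■■■■■
□■■□□□□
□□□□□□■
□□■□■■□
■□□■■□■
□■□□■□□
□■■□□□□
t=1: ■□□□■■□
■■■□■□■
□■■■□■□
■□□□■□□
■■■□□□■
□■□□■■□
■■□□□□□
t=2: □□■■■■□
□□□□□□□
□□□□□■□
□□□□■■□
□□■■■□■
□□□□□■□
■■□□□□□
t=3: □■■■■□□
□□□■□■□
□□□□■■□
□□□□□□■
□□□■□□■
■■■■■■■
□■■■□■■
t=4: ■■□□□□■
□□□□□■□
□□□□■■■
□□□□■□■
□■□■□□□
□□□□□□□
□□□□□□□
t=5: ■□□□□□■
□□□□■□□
□□□□■□■
■□□■■□■
□□□□□□□
□□□□□□□
■□□□□□□
t=6: ■□□□□□■
■□□□□□■
■□□□■□■
■□□■■□■
□□□□□□□
□□□□□□□
■□□□□□■
t=7: □■□□□■□
□■□□□□□
□■□■■□□
■□□■■□■
□□□□□□□
□□□□□□□
■□□□□□■
t=8: □■□□□□■
■■□□■□□
□■□■■■□
■□■■■■□
□□□□□□□
□□□□□□□
■□□□□□■
t=9: □■□□□■■
□■□■■□■
□□□□□□□
□■■□□■■
□□□■■□□
□□□□□□□
■□□□□□■
t=10: □■■□■□□
□□■□■□■
□■□■■□■
□□■■■■□
□□■■■■□
□□□□□□□
■□□□□■■
t=11: □■■□■□□
□□□□■□□
■■□□□□■
□■□□□□■
□□■□□■□
□□□■□□□
■■□□□■■
t=12: □■■■■□■
□□■■□■□
□■□□□■■
□■■□□■■
□□■□□□□
■■■□■■□
■■□■■■■
t=13: □□□□□□□
□□□□□□□
□■□■□□□
□■■□□■■
□□□□■□□
□□□□□□□
□□□□□□□
t=14: □□□□□□□
□□□□□□□
■■□□□□□
■■■■■■□
□□□□□■□
□□□□□□□
□□□□□□□
t=15: □□□□□□□
□□□□□□□
■□□■■□■
■□■■■■□
□■■■□■■
□□□□□□□
□□□□□□□
t=16: □□□□□□□
□□□□□□□
■■■□□□■
□□□□□□□
■■□□□■■
□□■□□□□
□□□□□□□
t=17: □□□□□□□
■■□□□□□
■■□□□□□
□□■□□■□
■■□□□□■
■■□□□□■
□□□□□□□
t=18: □□□□□□□
■■□□□□□
■□■□□□■
□□■□□□□
□□■□□■□
□■□□□□■
■□□□□□□
t=19: ■■□□□□□
■■□□□□■
■□■□□□■
□□■■□□■
□■■□□□□
■■□□□□■
■□□□□□□
t=20: □□□□□□□
□□■□□□□
□□■■□■□
□□□■□□■
□□□■□□■
□□■□□□■
□□□□□□□

10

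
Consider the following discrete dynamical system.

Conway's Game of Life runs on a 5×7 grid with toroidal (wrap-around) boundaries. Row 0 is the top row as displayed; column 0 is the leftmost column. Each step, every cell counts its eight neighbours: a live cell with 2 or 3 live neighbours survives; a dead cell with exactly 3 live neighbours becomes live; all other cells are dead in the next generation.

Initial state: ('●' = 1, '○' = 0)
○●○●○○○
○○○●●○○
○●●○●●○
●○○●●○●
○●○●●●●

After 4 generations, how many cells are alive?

15

gen 0: ○●○●○○○
○○○●●○○
○●●○●●○
●○○●●○●
○●○●●●●
gen 1: ●○○○○○○
○●○○○●○
●●●○○○●
○○○○○○○
○●○○○○●
gen 2: ●●○○○○●
○○●○○○○
●●●○○○●
○○●○○○●
●○○○○○○
gen 3: ●●○○○○●
○○●○○○○
●○●●○○●
○○●○○○●
○○○○○○○
gen 4: ●●○○○○○
○○●●○○○
●○●●○○●
●●●●○○●
○●○○○○●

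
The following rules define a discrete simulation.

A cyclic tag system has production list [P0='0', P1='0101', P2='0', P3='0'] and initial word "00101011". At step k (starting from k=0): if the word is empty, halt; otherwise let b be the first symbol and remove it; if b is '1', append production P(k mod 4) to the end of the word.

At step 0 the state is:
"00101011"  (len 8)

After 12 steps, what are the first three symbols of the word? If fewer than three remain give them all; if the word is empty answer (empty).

(empty)

t=0: "00101011"  (len 8)
t=1: "0101011"  (len 7)
t=2: "101011"  (len 6)
t=3: "010110"  (len 6)
t=4: "10110"  (len 5)
t=5: "01100"  (len 5)
t=6: "1100"  (len 4)
t=7: "1000"  (len 4)
t=8: "0000"  (len 4)
t=9: "000"  (len 3)
t=10: "00"  (len 2)
t=11: "0"  (len 1)
t=12: (halted — word empty)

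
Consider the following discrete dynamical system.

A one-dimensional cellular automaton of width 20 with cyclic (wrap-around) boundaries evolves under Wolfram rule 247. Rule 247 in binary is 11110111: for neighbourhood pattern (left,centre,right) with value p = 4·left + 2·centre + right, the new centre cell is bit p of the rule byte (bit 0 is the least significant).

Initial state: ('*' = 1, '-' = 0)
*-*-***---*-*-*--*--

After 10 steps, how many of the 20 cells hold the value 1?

19

k=0  *-*-***---*-*-*--*--
k=1  ****-***************
k=2  *****-**************
k=3  ******-*************
k=4  *******-************
k=5  ********-***********
k=6  *********-**********
k=7  **********-*********
k=8  ***********-********
k=9  ************-*******
k=10  *************-******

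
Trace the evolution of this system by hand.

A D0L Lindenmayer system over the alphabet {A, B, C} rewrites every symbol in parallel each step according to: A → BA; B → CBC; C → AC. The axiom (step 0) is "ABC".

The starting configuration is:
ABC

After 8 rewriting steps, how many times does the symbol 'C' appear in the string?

873

gen 0: ABC
gen 1: BACBCAC
gen 2: CBCBAACCBCACBAAC
gen 3: ACCBCACCBCBABAACACCBCACBAACCBCBABAAC
gen 4: BAACACCBCACBAACACCBCACCBCBACBCBABAACBAACACCBCACBAACCBCBABAACACCBCACCBCBACBCBABAAC
gen 5: CBCBABAACBAACACCBCACBAACCBCBABAACBAACACCBCACBAACACCBCACCBC…ACBCBABAACBAACACCBCACBAACACCBCACCBCBAACCBCACCBCBACBCBABAAC  (len 183)
gen 6: ACCBCACCBCBACBCBABAACCBCBABAACBAACACCBCACBAACCBCBABAACACCB…CBCACCBCBABAACACCBCACBAACACCBCACCBCBAACCBCACCBCBACBCBABAAC  (len 414)
gen 7: BAACACCBCACBAACACCBCACCBCBAACCBCACCBCBACBCBABAACACCBCACCBC…CBCACCBCBABAACACCBCACBAACACCBCACCBCBAACCBCACCBCBACBCBABAAC  (len 936)
gen 8: CBCBABAACBAACACCBCACBAACCBCBABAACBAACACCBCACBAACACCBCACCBC…CBCACCBCBABAACACCBCACBAACACCBCACCBCBAACCBCACCBCBACBCBABAAC  (len 2115)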